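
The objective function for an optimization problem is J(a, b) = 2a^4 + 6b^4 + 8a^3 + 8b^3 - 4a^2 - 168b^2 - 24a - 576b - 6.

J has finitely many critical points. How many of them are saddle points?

4

J separates as a function of a plus a function of b, so ∇J=0 decouples.
∂J/∂a = 8(a - 1)(a + 1)(a + 3) = 0 at a ∈ {-3, -1, 1}; ∂J/∂b = 24(b - 4)(b + 2)(b + 3) = 0 at b ∈ {-3, -2, 4}.
The Hessian is diagonal: diag(J_aa, J_bb). Second derivatives: J_aa(-3)=64, J_aa(-1)=-32, J_aa(1)=64; J_bb(-3)=168, J_bb(-2)=-144, J_bb(4)=1008.
Saddle points occur where the two diagonal entries have opposite signs: (-3, -2), (-1, -3), (-1, 4), (1, -2). Count: 4.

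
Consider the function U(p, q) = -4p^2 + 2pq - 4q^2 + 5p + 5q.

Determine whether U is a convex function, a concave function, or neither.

concave

U is quadratic, so its Hessian is the constant matrix H = [[-8, 2], [2, -8]].
det(H) = 60, tr(H) = -16.
det(H) > 0 and tr(H) < 0, so H is negative definite everywhere: concave.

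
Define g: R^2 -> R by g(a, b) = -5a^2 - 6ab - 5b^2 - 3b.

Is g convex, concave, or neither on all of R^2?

g is quadratic, so its Hessian is the constant matrix H = [[-10, -6], [-6, -10]].
det(H) = 64, tr(H) = -20.
det(H) > 0 and tr(H) < 0, so H is negative definite everywhere: concave.

concave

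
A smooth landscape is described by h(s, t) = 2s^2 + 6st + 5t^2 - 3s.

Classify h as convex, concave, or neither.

convex

h is quadratic, so its Hessian is the constant matrix H = [[4, 6], [6, 10]].
det(H) = 4, tr(H) = 14.
det(H) > 0 and tr(H) > 0, so H is positive definite everywhere: convex.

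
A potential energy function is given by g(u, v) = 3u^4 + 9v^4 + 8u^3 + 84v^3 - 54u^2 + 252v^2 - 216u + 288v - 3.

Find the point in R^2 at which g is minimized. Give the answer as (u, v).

(3, -4)

g(u,v) separates as P(u) + Q(v) − 3, so its minimum is min P + min Q − 3.
P'(u) = 12(u - 3)(u + 2)(u + 3) vanishes at u ∈ {-3, -2, 3}; Q'(v) = 36(v + 1)(v + 2)(v + 4) vanishes at v ∈ {-4, -2, -1}.
Local minima of P (where P''>0): P(-3)=189, P(3)=-675. Local minima of Q: Q(-4)=-192, Q(-1)=-111.
So the global minimum of g is P(3) + Q(-4) − 3 = -675 − 192 − 3 = -870, attained at (3, -4).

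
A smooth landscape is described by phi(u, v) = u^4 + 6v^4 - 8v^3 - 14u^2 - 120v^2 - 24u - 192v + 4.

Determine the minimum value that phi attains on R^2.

-1777

phi(u,v) separates as P(u) + Q(v) + 4, so its minimum is min P + min Q + 4.
P'(u) = 4(u - 3)(u + 1)(u + 2) vanishes at u ∈ {-2, -1, 3}; Q'(v) = 24(v - 4)(v + 1)(v + 2) vanishes at v ∈ {-2, -1, 4}.
Local minima of P (where P''>0): P(-2)=8, P(3)=-117. Local minima of Q: Q(-2)=64, Q(4)=-1664.
So the global minimum of phi is P(3) + Q(4) + 4 = -117 − 1664 + 4 = -1777, attained at (3, 4).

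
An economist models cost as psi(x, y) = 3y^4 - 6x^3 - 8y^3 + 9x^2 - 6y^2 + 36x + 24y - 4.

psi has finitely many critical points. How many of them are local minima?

2

psi separates as a function of x plus a function of y, so ∇psi=0 decouples.
∂psi/∂x = -18(x - 2)(x + 1) = 0 at x ∈ {-1, 2}; ∂psi/∂y = 12(y - 2)(y - 1)(y + 1) = 0 at y ∈ {-1, 1, 2}.
The Hessian is diagonal: diag(psi_xx, psi_yy). Second derivatives: psi_xx(-1)=54, psi_xx(2)=-54; psi_yy(-1)=72, psi_yy(1)=-24, psi_yy(2)=36.
Local minima occur where both diagonal entries positive: (-1, -1), (-1, 2). Count: 2.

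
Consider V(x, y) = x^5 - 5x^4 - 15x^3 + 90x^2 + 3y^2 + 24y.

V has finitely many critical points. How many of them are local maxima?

0

V separates as a function of x plus a function of y, so ∇V=0 decouples.
∂V/∂x = 5x(x - 4)(x - 3)(x + 3) = 0 at x ∈ {-3, 0, 3, 4}; ∂V/∂y = 6(y + 4) = 0 at y ∈ {-4}.
The Hessian is diagonal: diag(V_xx, V_yy). Second derivatives: V_xx(-3)=-630, V_xx(0)=180, V_xx(3)=-90, V_xx(4)=140; V_yy(-4)=6.
Local maxima occur where both diagonal entries negative: none. Count: 0.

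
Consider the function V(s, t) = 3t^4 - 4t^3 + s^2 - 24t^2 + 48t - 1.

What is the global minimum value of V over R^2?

-113

V(s,t) separates as P(s) + Q(t) − 1, so its minimum is min P + min Q − 1.
P'(s) = 2s vanishes at s ∈ {0}; Q'(t) = 12(t - 2)(t - 1)(t + 2) vanishes at t ∈ {-2, 1, 2}.
Local minima of P (where P''>0): P(0)=0. Local minima of Q: Q(-2)=-112, Q(2)=16.
So the global minimum of V is P(0) + Q(-2) − 1 = 0 − 112 − 1 = -113, attained at (0, -2).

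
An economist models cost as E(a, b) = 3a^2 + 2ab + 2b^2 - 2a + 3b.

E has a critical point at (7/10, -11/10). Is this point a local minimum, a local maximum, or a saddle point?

The Hessian of E is constant: H = [[6, 2], [2, 4]].
det(H) = 6·4 − 2² = 20.
det(H) > 0 and tr(H) = 10 > 0, so H is positive definite and the point is a local minimum.

local minimum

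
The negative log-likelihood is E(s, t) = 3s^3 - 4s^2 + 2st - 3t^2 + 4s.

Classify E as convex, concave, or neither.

neither

The term 3s^3 is cubic, so the Hessian is not constant.
∂²E/∂s² = 18s - 8, which takes both signs as s varies (negative for sufficiently negative s). A diagonal entry of the Hessian changing sign means the Hessian is neither positive- nor negative-semidefinite on all of R^2.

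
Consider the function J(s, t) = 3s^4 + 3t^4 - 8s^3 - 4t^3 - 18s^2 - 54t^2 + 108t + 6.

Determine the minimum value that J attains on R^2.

-588

J(s,t) separates as P(s) + Q(t) + 6, so its minimum is min P + min Q + 6.
P'(s) = 12s(s - 3)(s + 1) vanishes at s ∈ {-1, 0, 3}; Q'(t) = 12(t - 3)(t - 1)(t + 3) vanishes at t ∈ {-3, 1, 3}.
Local minima of P (where P''>0): P(-1)=-7, P(3)=-135. Local minima of Q: Q(-3)=-459, Q(3)=-27.
So the global minimum of J is P(3) + Q(-3) + 6 = -135 − 459 + 6 = -588, attained at (3, -3).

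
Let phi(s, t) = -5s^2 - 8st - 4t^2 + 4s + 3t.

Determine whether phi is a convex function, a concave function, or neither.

concave

phi is quadratic, so its Hessian is the constant matrix H = [[-10, -8], [-8, -8]].
det(H) = 16, tr(H) = -18.
det(H) > 0 and tr(H) < 0, so H is negative definite everywhere: concave.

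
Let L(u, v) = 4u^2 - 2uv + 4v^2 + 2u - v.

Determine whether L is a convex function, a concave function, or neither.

L is quadratic, so its Hessian is the constant matrix H = [[8, -2], [-2, 8]].
det(H) = 60, tr(H) = 16.
det(H) > 0 and tr(H) > 0, so H is positive definite everywhere: convex.

convex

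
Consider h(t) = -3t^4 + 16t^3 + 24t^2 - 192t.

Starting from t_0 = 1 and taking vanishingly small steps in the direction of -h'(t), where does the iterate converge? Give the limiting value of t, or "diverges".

2

h'(t) = -12(t - 4)(t - 2)(t + 2), so h'(1) = -108.
Gradient descent moves in the -h' direction, i.e. t is increasing.
The nearest critical point in that direction is t = 2, where h'' = 96 > 0 (a local minimum). The iterate converges there.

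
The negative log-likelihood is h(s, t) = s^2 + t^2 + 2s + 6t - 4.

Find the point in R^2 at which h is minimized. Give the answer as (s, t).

(-1, -3)

h(s,t) separates as P(s) + Q(t) − 4, so its minimum is min P + min Q − 4.
P'(s) = 2s + 2 vanishes at s ∈ {-1}; Q'(t) = 2(t + 3) vanishes at t ∈ {-3}.
Local minima of P (where P''>0): P(-1)=-1. Local minima of Q: Q(-3)=-9.
So the global minimum of h is P(-1) + Q(-3) − 4 = -1 − 9 − 4 = -14, attained at (-1, -3).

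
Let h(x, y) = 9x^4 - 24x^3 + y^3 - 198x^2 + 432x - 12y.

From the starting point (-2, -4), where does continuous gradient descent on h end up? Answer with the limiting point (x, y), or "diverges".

diverges

h is separable, so gradient descent decouples: x follows -∂h/∂x, y follows -∂h/∂y.
∂h/∂x = 36(x - 4)(x - 1)(x + 3); at x=-2 this is 648, so x decreases.
∂h/∂y = 3(y - 2)(y + 2); at y=-4 this is 36, so y decreases.
The y-coordinate has no critical point in that direction and runs off to infinity.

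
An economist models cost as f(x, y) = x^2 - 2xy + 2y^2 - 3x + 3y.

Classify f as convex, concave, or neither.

convex

f is quadratic, so its Hessian is the constant matrix H = [[2, -2], [-2, 4]].
det(H) = 4, tr(H) = 6.
det(H) > 0 and tr(H) > 0, so H is positive definite everywhere: convex.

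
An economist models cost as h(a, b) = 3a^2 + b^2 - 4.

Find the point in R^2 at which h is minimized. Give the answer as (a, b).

(0, 0)

h(a,b) separates as P(a) + Q(b) − 4, so its minimum is min P + min Q − 4.
P'(a) = 6a vanishes at a ∈ {0}; Q'(b) = 2b vanishes at b ∈ {0}.
Local minima of P (where P''>0): P(0)=0. Local minima of Q: Q(0)=0.
So the global minimum of h is P(0) + Q(0) − 4 = 0 + 0 − 4 = -4, attained at (0, 0).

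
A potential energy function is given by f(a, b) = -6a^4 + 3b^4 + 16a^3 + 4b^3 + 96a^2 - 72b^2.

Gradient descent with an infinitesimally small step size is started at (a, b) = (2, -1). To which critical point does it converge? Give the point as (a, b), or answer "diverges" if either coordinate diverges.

(0, -4)

f is separable, so gradient descent decouples: a follows -∂f/∂a, b follows -∂f/∂b.
∂f/∂a = -24a(a - 4)(a + 2); at a=2 this is 384, so a decreases.
∂f/∂b = 12b(b - 3)(b + 4); at b=-1 this is 144, so b decreases.
a converges to its nearest critical value 0 (a local min of the a-part); b converges to -4. The iterate converges to (0, -4).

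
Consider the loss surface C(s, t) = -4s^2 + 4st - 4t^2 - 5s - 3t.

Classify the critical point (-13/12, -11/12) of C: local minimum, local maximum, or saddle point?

The Hessian of C is constant: H = [[-8, 4], [4, -8]].
det(H) = (-8)·(-8) − 4² = 48.
det(H) > 0 and tr(H) = -16 < 0, so H is negative definite and the point is a local maximum.

local maximum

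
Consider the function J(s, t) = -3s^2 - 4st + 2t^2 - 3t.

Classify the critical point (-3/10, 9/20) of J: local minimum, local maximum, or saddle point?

The Hessian of J is constant: H = [[-6, -4], [-4, 4]].
det(H) = (-6)·4 − (-4)² = -40.
Since det(H) < 0, H is indefinite and the critical point is a saddle point.

saddle point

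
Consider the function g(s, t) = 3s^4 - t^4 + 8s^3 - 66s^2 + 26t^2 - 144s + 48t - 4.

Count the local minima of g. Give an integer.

g separates as a function of s plus a function of t, so ∇g=0 decouples.
∂g/∂s = 12(s - 3)(s + 1)(s + 4) = 0 at s ∈ {-4, -1, 3}; ∂g/∂t = -4(t - 4)(t + 1)(t + 3) = 0 at t ∈ {-3, -1, 4}.
The Hessian is diagonal: diag(g_ss, g_tt). Second derivatives: g_ss(-4)=252, g_ss(-1)=-144, g_ss(3)=336; g_tt(-3)=-56, g_tt(-1)=40, g_tt(4)=-140.
Local minima occur where both diagonal entries positive: (-4, -1), (3, -1). Count: 2.

2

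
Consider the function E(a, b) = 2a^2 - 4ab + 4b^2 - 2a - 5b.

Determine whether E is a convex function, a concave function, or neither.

E is quadratic, so its Hessian is the constant matrix H = [[4, -4], [-4, 8]].
det(H) = 16, tr(H) = 12.
det(H) > 0 and tr(H) > 0, so H is positive definite everywhere: convex.

convex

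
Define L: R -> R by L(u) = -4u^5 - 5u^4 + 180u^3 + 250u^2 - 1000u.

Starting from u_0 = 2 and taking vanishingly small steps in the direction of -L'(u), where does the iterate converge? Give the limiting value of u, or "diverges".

1

L'(u) = -20(u - 5)(u - 1)(u + 2)(u + 5), so L'(2) = 1680.
Gradient descent moves in the -L' direction, i.e. u is decreasing.
The nearest critical point in that direction is u = 1, where L'' = 1440 > 0 (a local minimum). The iterate converges there.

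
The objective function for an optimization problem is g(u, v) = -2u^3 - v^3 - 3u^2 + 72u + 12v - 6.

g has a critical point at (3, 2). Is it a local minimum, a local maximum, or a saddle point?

local maximum

The mixed partial ∂²g/∂u∂v is 0, so the Hessian at any point is diag(g_uu, g_vv) = diag(-6(2u + 1), -6v).
At (3, 2): H = diag(-42, -12).
Both eigenvalues are negative, so H is negative definite: a local maximum.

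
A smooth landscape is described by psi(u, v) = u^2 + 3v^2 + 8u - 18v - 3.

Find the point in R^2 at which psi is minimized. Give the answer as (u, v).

psi(u,v) separates as P(u) + Q(v) − 3, so its minimum is min P + min Q − 3.
P'(u) = 2u + 8 vanishes at u ∈ {-4}; Q'(v) = 6v - 18 vanishes at v ∈ {3}.
Local minima of P (where P''>0): P(-4)=-16. Local minima of Q: Q(3)=-27.
So the global minimum of psi is P(-4) + Q(3) − 3 = -16 − 27 − 3 = -46, attained at (-4, 3).

(-4, 3)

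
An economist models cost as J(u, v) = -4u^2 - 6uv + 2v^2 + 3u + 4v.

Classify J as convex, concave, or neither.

neither

J is quadratic, so its Hessian is the constant matrix H = [[-8, -6], [-6, 4]].
det(H) = -68, tr(H) = -4.
det(H) < 0, so H is indefinite: neither convex nor concave.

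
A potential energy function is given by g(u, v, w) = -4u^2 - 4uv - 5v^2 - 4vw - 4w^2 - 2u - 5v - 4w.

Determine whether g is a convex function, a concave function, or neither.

g is quadratic, so its Hessian is the constant matrix H = [[-8, -4, 0], [-4, -10, -4], [0, -4, -8]].
Leading principal minors: -8, 64, -384.
Signs alternate −, +, − ⇒ H ≺ 0 ⇒ concave.

concave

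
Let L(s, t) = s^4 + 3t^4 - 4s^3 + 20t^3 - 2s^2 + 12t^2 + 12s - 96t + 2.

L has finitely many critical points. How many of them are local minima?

L separates as a function of s plus a function of t, so ∇L=0 decouples.
∂L/∂s = 4(s - 3)(s - 1)(s + 1) = 0 at s ∈ {-1, 1, 3}; ∂L/∂t = 12(t - 1)(t + 2)(t + 4) = 0 at t ∈ {-4, -2, 1}.
The Hessian is diagonal: diag(L_ss, L_tt). Second derivatives: L_ss(-1)=32, L_ss(1)=-16, L_ss(3)=32; L_tt(-4)=120, L_tt(-2)=-72, L_tt(1)=180.
Local minima occur where both diagonal entries positive: (-1, -4), (-1, 1), (3, -4), (3, 1). Count: 4.

4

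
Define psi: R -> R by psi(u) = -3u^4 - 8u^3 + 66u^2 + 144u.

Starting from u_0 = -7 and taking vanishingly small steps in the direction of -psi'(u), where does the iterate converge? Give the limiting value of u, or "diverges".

diverges

psi'(u) = -12(u - 3)(u + 1)(u + 4), so psi'(-7) = 2160.
Gradient descent moves in the -psi' direction, i.e. u is decreasing.
There is no critical point below u=-7, and psi' keeps the same sign, so the iterate runs off to −∞.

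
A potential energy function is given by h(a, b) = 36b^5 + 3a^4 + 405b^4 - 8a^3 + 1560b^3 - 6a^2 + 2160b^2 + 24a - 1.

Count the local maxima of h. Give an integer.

h separates as a function of a plus a function of b, so ∇h=0 decouples.
∂h/∂a = 12(a - 2)(a - 1)(a + 1) = 0 at a ∈ {-1, 1, 2}; ∂h/∂b = 180b(b + 2)(b + 3)(b + 4) = 0 at b ∈ {-4, -3, -2, 0}.
The Hessian is diagonal: diag(h_aa, h_bb). Second derivatives: h_aa(-1)=72, h_aa(1)=-24, h_aa(2)=36; h_bb(-4)=-1440, h_bb(-3)=540, h_bb(-2)=-720, h_bb(0)=4320.
Local maxima occur where both diagonal entries negative: (1, -4), (1, -2). Count: 2.

2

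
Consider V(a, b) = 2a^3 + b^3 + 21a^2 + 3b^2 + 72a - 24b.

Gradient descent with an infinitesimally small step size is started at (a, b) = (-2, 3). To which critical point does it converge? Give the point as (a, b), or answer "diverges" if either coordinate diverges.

V is separable, so gradient descent decouples: a follows -∂V/∂a, b follows -∂V/∂b.
∂V/∂a = 6(a + 3)(a + 4); at a=-2 this is 12, so a decreases.
∂V/∂b = 3(b - 2)(b + 4); at b=3 this is 21, so b decreases.
a converges to its nearest critical value -3 (a local min of the a-part); b converges to 2. The iterate converges to (-3, 2).

(-3, 2)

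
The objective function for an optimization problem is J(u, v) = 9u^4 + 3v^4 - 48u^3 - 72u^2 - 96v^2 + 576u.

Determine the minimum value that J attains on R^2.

J(u,v) separates as P(u) + Q(v), so its minimum is min P + min Q.
P'(u) = 36(u - 4)(u - 2)(u + 2) vanishes at u ∈ {-2, 2, 4}; Q'(v) = 12v(v - 4)(v + 4) vanishes at v ∈ {-4, 0, 4}.
Local minima of P (where P''>0): P(-2)=-912, P(4)=384. Local minima of Q: Q(-4)=-768, Q(4)=-768.
So the global minimum of J is P(-2) + Q(-4) = -912 − 768 = -1680, attained at (-2, -4).

-1680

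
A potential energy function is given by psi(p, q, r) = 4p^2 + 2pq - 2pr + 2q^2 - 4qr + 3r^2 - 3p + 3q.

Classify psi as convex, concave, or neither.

psi is quadratic, so its Hessian is the constant matrix H = [[8, 2, -2], [2, 4, -4], [-2, -4, 6]].
Leading principal minors: 8, 28, 56.
All positive ⇒ H ≻ 0 ⇒ convex.

convex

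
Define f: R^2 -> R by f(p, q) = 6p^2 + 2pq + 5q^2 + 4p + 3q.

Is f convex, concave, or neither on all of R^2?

f is quadratic, so its Hessian is the constant matrix H = [[12, 2], [2, 10]].
det(H) = 116, tr(H) = 22.
det(H) > 0 and tr(H) > 0, so H is positive definite everywhere: convex.

convex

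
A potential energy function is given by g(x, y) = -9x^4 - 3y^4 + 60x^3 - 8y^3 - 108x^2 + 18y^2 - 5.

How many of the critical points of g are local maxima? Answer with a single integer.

4

g separates as a function of x plus a function of y, so ∇g=0 decouples.
∂g/∂x = -36x(x - 3)(x - 2) = 0 at x ∈ {0, 2, 3}; ∂g/∂y = -12y(y - 1)(y + 3) = 0 at y ∈ {-3, 0, 1}.
The Hessian is diagonal: diag(g_xx, g_yy). Second derivatives: g_xx(0)=-216, g_xx(2)=72, g_xx(3)=-108; g_yy(-3)=-144, g_yy(0)=36, g_yy(1)=-48.
Local maxima occur where both diagonal entries negative: (0, -3), (0, 1), (3, -3), (3, 1). Count: 4.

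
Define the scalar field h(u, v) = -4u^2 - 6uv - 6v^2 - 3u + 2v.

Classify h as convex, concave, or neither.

h is quadratic, so its Hessian is the constant matrix H = [[-8, -6], [-6, -12]].
det(H) = 60, tr(H) = -20.
det(H) > 0 and tr(H) < 0, so H is negative definite everywhere: concave.

concave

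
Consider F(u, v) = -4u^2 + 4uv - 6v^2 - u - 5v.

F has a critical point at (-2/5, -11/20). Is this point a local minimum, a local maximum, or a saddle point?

local maximum

The Hessian of F is constant: H = [[-8, 4], [4, -12]].
det(H) = (-8)·(-12) − 4² = 80.
det(H) > 0 and tr(H) = -20 < 0, so H is negative definite and the point is a local maximum.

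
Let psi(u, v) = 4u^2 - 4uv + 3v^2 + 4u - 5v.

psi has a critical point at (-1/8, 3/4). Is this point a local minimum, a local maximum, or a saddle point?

The Hessian of psi is constant: H = [[8, -4], [-4, 6]].
det(H) = 8·6 − (-4)² = 32.
det(H) > 0 and tr(H) = 14 > 0, so H is positive definite and the point is a local minimum.

local minimum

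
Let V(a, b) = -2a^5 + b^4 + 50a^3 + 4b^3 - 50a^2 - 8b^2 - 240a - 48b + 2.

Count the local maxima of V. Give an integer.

2

V separates as a function of a plus a function of b, so ∇V=0 decouples.
∂V/∂a = -10(a - 3)(a - 2)(a + 1)(a + 4) = 0 at a ∈ {-4, -1, 2, 3}; ∂V/∂b = 4(b - 2)(b + 2)(b + 3) = 0 at b ∈ {-3, -2, 2}.
The Hessian is diagonal: diag(V_aa, V_bb). Second derivatives: V_aa(-4)=1260, V_aa(-1)=-360, V_aa(2)=180, V_aa(3)=-280; V_bb(-3)=20, V_bb(-2)=-16, V_bb(2)=80.
Local maxima occur where both diagonal entries negative: (-1, -2), (3, -2). Count: 2.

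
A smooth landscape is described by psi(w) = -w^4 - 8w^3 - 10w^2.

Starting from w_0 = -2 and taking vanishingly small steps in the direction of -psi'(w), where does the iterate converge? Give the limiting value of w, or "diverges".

-1

psi'(w) = -4w(w + 1)(w + 5), so psi'(-2) = -24.
Gradient descent moves in the -psi' direction, i.e. w is increasing.
The nearest critical point in that direction is w = -1, where psi'' = 16 > 0 (a local minimum). The iterate converges there.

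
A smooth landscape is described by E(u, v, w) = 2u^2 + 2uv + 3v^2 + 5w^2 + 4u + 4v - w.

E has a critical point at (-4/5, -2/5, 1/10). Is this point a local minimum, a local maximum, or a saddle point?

The Hessian is constant: H = [[4, 2, 0], [2, 6, 0], [0, 0, 10]].
Leading principal minors: Δ₁ = 4, Δ₂ = 20, Δ₃ = 200.
All leading minors are positive, so H is positive definite: a local minimum.

local minimum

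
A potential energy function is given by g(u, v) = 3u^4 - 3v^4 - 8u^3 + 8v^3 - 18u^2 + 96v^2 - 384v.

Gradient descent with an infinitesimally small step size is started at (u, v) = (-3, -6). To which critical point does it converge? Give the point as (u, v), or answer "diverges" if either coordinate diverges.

g is separable, so gradient descent decouples: u follows -∂g/∂u, v follows -∂g/∂v.
∂g/∂u = 12u(u - 3)(u + 1); at u=-3 this is -432, so u increases.
∂g/∂v = -12(v - 4)(v - 2)(v + 4); at v=-6 this is 1920, so v decreases.
The v-coordinate has no critical point in that direction and runs off to infinity.

diverges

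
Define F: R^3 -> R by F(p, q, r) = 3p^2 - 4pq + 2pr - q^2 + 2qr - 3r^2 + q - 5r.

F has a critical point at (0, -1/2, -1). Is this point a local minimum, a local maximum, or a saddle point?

saddle point

The Hessian is constant: H = [[6, -4, 2], [-4, -2, 2], [2, 2, -6]].
Leading principal minors: Δ₁ = 6, Δ₂ = -28, Δ₃ = 120.
The minors fit neither the all-positive nor the alternating-sign pattern, so H is indefinite: a saddle point.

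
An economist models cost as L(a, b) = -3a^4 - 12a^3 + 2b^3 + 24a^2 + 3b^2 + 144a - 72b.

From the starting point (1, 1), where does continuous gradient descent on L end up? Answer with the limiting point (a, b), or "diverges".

L is separable, so gradient descent decouples: a follows -∂L/∂a, b follows -∂L/∂b.
∂L/∂a = -12(a - 2)(a + 2)(a + 3); at a=1 this is 144, so a decreases.
∂L/∂b = 6(b - 3)(b + 4); at b=1 this is -60, so b increases.
a converges to its nearest critical value -2 (a local min of the a-part); b converges to 3. The iterate converges to (-2, 3).

(-2, 3)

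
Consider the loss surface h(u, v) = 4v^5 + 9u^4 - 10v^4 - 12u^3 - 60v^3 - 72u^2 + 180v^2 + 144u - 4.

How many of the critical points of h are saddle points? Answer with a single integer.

h separates as a function of u plus a function of v, so ∇h=0 decouples.
∂h/∂u = 36(u - 2)(u - 1)(u + 2) = 0 at u ∈ {-2, 1, 2}; ∂h/∂v = 20v(v - 3)(v - 2)(v + 3) = 0 at v ∈ {-3, 0, 2, 3}.
The Hessian is diagonal: diag(h_uu, h_vv). Second derivatives: h_uu(-2)=432, h_uu(1)=-108, h_uu(2)=144; h_vv(-3)=-1800, h_vv(0)=360, h_vv(2)=-200, h_vv(3)=360.
Saddle points occur where the two diagonal entries have opposite signs: (-2, -3), (-2, 2), (1, 0), (1, 3), (2, -3), (2, 2). Count: 6.

6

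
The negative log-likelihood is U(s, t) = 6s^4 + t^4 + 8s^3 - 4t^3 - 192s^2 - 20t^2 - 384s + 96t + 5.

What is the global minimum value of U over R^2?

-2834

U(s,t) separates as P(s) + Q(t) + 5, so its minimum is min P + min Q + 5.
P'(s) = 24(s - 4)(s + 1)(s + 4) vanishes at s ∈ {-4, -1, 4}; Q'(t) = 4(t - 4)(t - 2)(t + 3) vanishes at t ∈ {-3, 2, 4}.
Local minima of P (where P''>0): P(-4)=-512, P(4)=-2560. Local minima of Q: Q(-3)=-279, Q(4)=64.
So the global minimum of U is P(4) + Q(-3) + 5 = -2560 − 279 + 5 = -2834, attained at (4, -3).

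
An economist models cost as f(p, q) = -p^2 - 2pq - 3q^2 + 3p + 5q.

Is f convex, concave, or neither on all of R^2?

concave

f is quadratic, so its Hessian is the constant matrix H = [[-2, -2], [-2, -6]].
det(H) = 8, tr(H) = -8.
det(H) > 0 and tr(H) < 0, so H is negative definite everywhere: concave.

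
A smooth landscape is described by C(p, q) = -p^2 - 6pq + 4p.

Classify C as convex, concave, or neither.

neither

C is quadratic, so its Hessian is the constant matrix H = [[-2, -6], [-6, 0]].
det(H) = -36, tr(H) = -2.
det(H) < 0, so H is indefinite: neither convex nor concave.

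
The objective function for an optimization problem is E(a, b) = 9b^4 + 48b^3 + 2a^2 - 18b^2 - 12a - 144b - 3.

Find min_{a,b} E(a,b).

-501

E(a,b) separates as P(a) + Q(b) − 3, so its minimum is min P + min Q − 3.
P'(a) = 4a - 12 vanishes at a ∈ {3}; Q'(b) = 36(b - 1)(b + 1)(b + 4) vanishes at b ∈ {-4, -1, 1}.
Local minima of P (where P''>0): P(3)=-18. Local minima of Q: Q(-4)=-480, Q(1)=-105.
So the global minimum of E is P(3) + Q(-4) − 3 = -18 − 480 − 3 = -501, attained at (3, -4).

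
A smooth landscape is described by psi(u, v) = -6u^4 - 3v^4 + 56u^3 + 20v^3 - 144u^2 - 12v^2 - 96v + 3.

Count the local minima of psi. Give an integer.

psi separates as a function of u plus a function of v, so ∇psi=0 decouples.
∂psi/∂u = -24u(u - 4)(u - 3) = 0 at u ∈ {0, 3, 4}; ∂psi/∂v = -12(v - 4)(v - 2)(v + 1) = 0 at v ∈ {-1, 2, 4}.
The Hessian is diagonal: diag(psi_uu, psi_vv). Second derivatives: psi_uu(0)=-288, psi_uu(3)=72, psi_uu(4)=-96; psi_vv(-1)=-180, psi_vv(2)=72, psi_vv(4)=-120.
Local minima occur where both diagonal entries positive: (3, 2). Count: 1.

1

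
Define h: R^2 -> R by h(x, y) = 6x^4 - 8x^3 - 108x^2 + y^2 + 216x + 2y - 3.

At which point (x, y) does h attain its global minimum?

(-3, -1)

h(x,y) separates as P(x) + Q(y) − 3, so its minimum is min P + min Q − 3.
P'(x) = 24(x - 3)(x - 1)(x + 3) vanishes at x ∈ {-3, 1, 3}; Q'(y) = 2y + 2 vanishes at y ∈ {-1}.
Local minima of P (where P''>0): P(-3)=-918, P(3)=-54. Local minima of Q: Q(-1)=-1.
So the global minimum of h is P(-3) + Q(-1) − 3 = -918 − 1 − 3 = -922, attained at (-3, -1).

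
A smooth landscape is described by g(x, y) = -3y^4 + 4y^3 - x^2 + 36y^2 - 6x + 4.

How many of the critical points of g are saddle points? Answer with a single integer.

g separates as a function of x plus a function of y, so ∇g=0 decouples.
∂g/∂x = -2(x + 3) = 0 at x ∈ {-3}; ∂g/∂y = -12y(y - 3)(y + 2) = 0 at y ∈ {-2, 0, 3}.
The Hessian is diagonal: diag(g_xx, g_yy). Second derivatives: g_xx(-3)=-2; g_yy(-2)=-120, g_yy(0)=72, g_yy(3)=-180.
Saddle points occur where the two diagonal entries have opposite signs: (-3, 0). Count: 1.

1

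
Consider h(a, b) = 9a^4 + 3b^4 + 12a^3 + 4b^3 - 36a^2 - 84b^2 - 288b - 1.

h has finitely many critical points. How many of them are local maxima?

1

h separates as a function of a plus a function of b, so ∇h=0 decouples.
∂h/∂a = 36a(a - 1)(a + 2) = 0 at a ∈ {-2, 0, 1}; ∂h/∂b = 12(b - 4)(b + 2)(b + 3) = 0 at b ∈ {-3, -2, 4}.
The Hessian is diagonal: diag(h_aa, h_bb). Second derivatives: h_aa(-2)=216, h_aa(0)=-72, h_aa(1)=108; h_bb(-3)=84, h_bb(-2)=-72, h_bb(4)=504.
Local maxima occur where both diagonal entries negative: (0, -2). Count: 1.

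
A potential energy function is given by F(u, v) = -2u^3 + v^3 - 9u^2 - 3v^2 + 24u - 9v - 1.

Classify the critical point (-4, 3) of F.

local minimum

The mixed partial ∂²F/∂u∂v is 0, so the Hessian at any point is diag(F_uu, F_vv) = diag(-6(2u + 3), 6(v - 1)).
At (-4, 3): H = diag(30, 12).
Both eigenvalues are positive, so H is positive definite: a local minimum.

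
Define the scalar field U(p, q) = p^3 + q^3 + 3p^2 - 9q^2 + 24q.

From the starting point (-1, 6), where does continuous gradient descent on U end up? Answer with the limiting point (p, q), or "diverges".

U is separable, so gradient descent decouples: p follows -∂U/∂p, q follows -∂U/∂q.
∂U/∂p = 3p(p + 2); at p=-1 this is -3, so p increases.
∂U/∂q = 3(q - 4)(q - 2); at q=6 this is 24, so q decreases.
p converges to its nearest critical value 0 (a local min of the p-part); q converges to 4. The iterate converges to (0, 4).

(0, 4)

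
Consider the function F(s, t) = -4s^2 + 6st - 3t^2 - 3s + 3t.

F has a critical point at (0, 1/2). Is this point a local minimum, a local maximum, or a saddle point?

The Hessian of F is constant: H = [[-8, 6], [6, -6]].
det(H) = (-8)·(-6) − 6² = 12.
det(H) > 0 and tr(H) = -14 < 0, so H is negative definite and the point is a local maximum.

local maximum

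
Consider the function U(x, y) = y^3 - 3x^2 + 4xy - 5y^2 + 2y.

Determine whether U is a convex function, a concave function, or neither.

The term y^3 is cubic, so the Hessian is not constant.
∂²U/∂y² = 6y - 10, which takes both signs as y varies (negative for sufficiently negative y). A diagonal entry of the Hessian changing sign means the Hessian is neither positive- nor negative-semidefinite on all of R^2.

neither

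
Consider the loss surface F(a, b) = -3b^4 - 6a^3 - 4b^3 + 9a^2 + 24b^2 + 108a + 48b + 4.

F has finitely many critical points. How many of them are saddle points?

F separates as a function of a plus a function of b, so ∇F=0 decouples.
∂F/∂a = -18(a - 3)(a + 2) = 0 at a ∈ {-2, 3}; ∂F/∂b = -12(b - 2)(b + 1)(b + 2) = 0 at b ∈ {-2, -1, 2}.
The Hessian is diagonal: diag(F_aa, F_bb). Second derivatives: F_aa(-2)=90, F_aa(3)=-90; F_bb(-2)=-48, F_bb(-1)=36, F_bb(2)=-144.
Saddle points occur where the two diagonal entries have opposite signs: (-2, -2), (-2, 2), (3, -1). Count: 3.

3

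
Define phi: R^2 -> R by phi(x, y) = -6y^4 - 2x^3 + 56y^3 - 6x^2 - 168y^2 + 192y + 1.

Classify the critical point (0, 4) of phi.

The mixed partial ∂²phi/∂x∂y is 0, so the Hessian at any point is diag(phi_xx, phi_yy) = diag(-12(x + 1), 24(-3y^2 + 14y - 14)).
At (0, 4): H = diag(-12, -144).
Both eigenvalues are negative, so H is negative definite: a local maximum.

local maximum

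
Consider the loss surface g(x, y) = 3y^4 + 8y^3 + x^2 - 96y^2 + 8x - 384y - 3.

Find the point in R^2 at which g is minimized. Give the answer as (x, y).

(-4, 4)

g(x,y) separates as P(x) + Q(y) − 3, so its minimum is min P + min Q − 3.
P'(x) = 2x + 8 vanishes at x ∈ {-4}; Q'(y) = 12(y - 4)(y + 2)(y + 4) vanishes at y ∈ {-4, -2, 4}.
Local minima of P (where P''>0): P(-4)=-16. Local minima of Q: Q(-4)=256, Q(4)=-1792.
So the global minimum of g is P(-4) + Q(4) − 3 = -16 − 1792 − 3 = -1811, attained at (-4, 4).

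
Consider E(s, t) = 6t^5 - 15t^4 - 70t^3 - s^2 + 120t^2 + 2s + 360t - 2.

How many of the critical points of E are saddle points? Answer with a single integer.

E separates as a function of s plus a function of t, so ∇E=0 decouples.
∂E/∂s = -2(s - 1) = 0 at s ∈ {1}; ∂E/∂t = 30(t - 3)(t - 2)(t + 1)(t + 2) = 0 at t ∈ {-2, -1, 2, 3}.
The Hessian is diagonal: diag(E_ss, E_tt). Second derivatives: E_ss(1)=-2; E_tt(-2)=-600, E_tt(-1)=360, E_tt(2)=-360, E_tt(3)=600.
Saddle points occur where the two diagonal entries have opposite signs: (1, -1), (1, 3). Count: 2.

2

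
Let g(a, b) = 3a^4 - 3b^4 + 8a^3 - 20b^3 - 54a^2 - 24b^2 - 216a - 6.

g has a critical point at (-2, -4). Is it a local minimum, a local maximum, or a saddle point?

local maximum

The mixed partial ∂²g/∂a∂b is 0, so the Hessian at any point is diag(g_aa, g_bb) = diag(12(3a^2 + 4a - 9), -12(3b^2 + 10b + 4)).
At (-2, -4): H = diag(-60, -144).
Both eigenvalues are negative, so H is negative definite: a local maximum.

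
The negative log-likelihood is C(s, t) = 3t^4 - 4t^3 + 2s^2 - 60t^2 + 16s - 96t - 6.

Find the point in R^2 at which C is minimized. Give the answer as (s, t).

(-4, 4)

C(s,t) separates as P(s) + Q(t) − 6, so its minimum is min P + min Q − 6.
P'(s) = 4s + 16 vanishes at s ∈ {-4}; Q'(t) = 12(t - 4)(t + 1)(t + 2) vanishes at t ∈ {-2, -1, 4}.
Local minima of P (where P''>0): P(-4)=-32. Local minima of Q: Q(-2)=32, Q(4)=-832.
So the global minimum of C is P(-4) + Q(4) − 6 = -32 − 832 − 6 = -870, attained at (-4, 4).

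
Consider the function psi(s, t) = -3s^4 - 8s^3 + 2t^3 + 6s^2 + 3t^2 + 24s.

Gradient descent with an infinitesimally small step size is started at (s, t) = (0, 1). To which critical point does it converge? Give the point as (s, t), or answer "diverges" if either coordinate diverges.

psi is separable, so gradient descent decouples: s follows -∂psi/∂s, t follows -∂psi/∂t.
∂psi/∂s = -12(s - 1)(s + 1)(s + 2); at s=0 this is 24, so s decreases.
∂psi/∂t = 6t(t + 1); at t=1 this is 12, so t decreases.
s converges to its nearest critical value -1 (a local min of the s-part); t converges to 0. The iterate converges to (-1, 0).

(-1, 0)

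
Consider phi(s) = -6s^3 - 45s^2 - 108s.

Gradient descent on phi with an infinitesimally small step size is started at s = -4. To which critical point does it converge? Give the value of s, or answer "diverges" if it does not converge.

phi'(s) = -18(s + 2)(s + 3), so phi'(-4) = -36.
Gradient descent moves in the -phi' direction, i.e. s is increasing.
The nearest critical point in that direction is s = -3, where phi'' = 18 > 0 (a local minimum). The iterate converges there.

-3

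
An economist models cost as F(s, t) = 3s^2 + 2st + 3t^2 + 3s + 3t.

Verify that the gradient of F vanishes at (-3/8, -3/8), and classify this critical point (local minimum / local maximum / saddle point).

∇F = (6s + 2t + 3, 2s + 6t + 3); substituting (-3/8, -3/8) gives ∇F = (0, 0), so (-3/8, -3/8) is indeed a critical point.
The Hessian of F is constant: H = [[6, 2], [2, 6]].
det(H) = 6·6 − 2² = 32.
det(H) > 0 and tr(H) = 12 > 0, so H is positive definite and the point is a local minimum.

local minimum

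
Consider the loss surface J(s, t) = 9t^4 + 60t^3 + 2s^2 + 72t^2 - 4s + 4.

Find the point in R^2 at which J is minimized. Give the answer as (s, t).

(1, -4)

J(s,t) separates as P(s) + Q(t) + 4, so its minimum is min P + min Q + 4.
P'(s) = 4s - 4 vanishes at s ∈ {1}; Q'(t) = 36t(t + 1)(t + 4) vanishes at t ∈ {-4, -1, 0}.
Local minima of P (where P''>0): P(1)=-2. Local minima of Q: Q(-4)=-384, Q(0)=0.
So the global minimum of J is P(1) + Q(-4) + 4 = -2 − 384 + 4 = -382, attained at (1, -4).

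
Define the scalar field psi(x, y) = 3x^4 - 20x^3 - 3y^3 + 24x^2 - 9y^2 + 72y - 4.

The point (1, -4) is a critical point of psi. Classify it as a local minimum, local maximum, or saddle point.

The mixed partial ∂²psi/∂x∂y is 0, so the Hessian at any point is diag(psi_xx, psi_yy) = diag(12(3x^2 - 10x + 4), -18(y + 1)).
At (1, -4): H = diag(-36, 54).
The eigenvalues have opposite signs, so H is indefinite: a saddle point.

saddle point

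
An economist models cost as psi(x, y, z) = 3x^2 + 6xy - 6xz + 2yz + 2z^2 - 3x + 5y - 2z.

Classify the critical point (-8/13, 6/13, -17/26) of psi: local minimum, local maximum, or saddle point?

saddle point

The Hessian is constant: H = [[6, 6, -6], [6, 0, 2], [-6, 2, 4]].
Leading principal minors: Δ₁ = 6, Δ₂ = -36, Δ₃ = -312.
The minors fit neither the all-positive nor the alternating-sign pattern, so H is indefinite: a saddle point.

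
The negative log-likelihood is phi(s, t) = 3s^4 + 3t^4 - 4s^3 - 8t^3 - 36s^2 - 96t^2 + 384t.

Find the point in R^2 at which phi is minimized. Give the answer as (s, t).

phi(s,t) separates as P(s) + Q(t), so its minimum is min P + min Q.
P'(s) = 12s(s - 3)(s + 2) vanishes at s ∈ {-2, 0, 3}; Q'(t) = 12(t - 4)(t - 2)(t + 4) vanishes at t ∈ {-4, 2, 4}.
Local minima of P (where P''>0): P(-2)=-64, P(3)=-189. Local minima of Q: Q(-4)=-1792, Q(4)=256.
So the global minimum of phi is P(3) + Q(-4) = -189 − 1792 = -1981, attained at (3, -4).

(3, -4)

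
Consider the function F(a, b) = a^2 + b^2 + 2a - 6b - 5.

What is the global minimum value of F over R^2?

-15

F(a,b) separates as P(a) + Q(b) − 5, so its minimum is min P + min Q − 5.
P'(a) = 2a + 2 vanishes at a ∈ {-1}; Q'(b) = 2b - 6 vanishes at b ∈ {3}.
Local minima of P (where P''>0): P(-1)=-1. Local minima of Q: Q(3)=-9.
So the global minimum of F is P(-1) + Q(3) − 5 = -1 − 9 − 5 = -15, attained at (-1, 3).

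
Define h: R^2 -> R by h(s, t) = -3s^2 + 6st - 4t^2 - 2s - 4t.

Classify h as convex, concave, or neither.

concave

h is quadratic, so its Hessian is the constant matrix H = [[-6, 6], [6, -8]].
det(H) = 12, tr(H) = -14.
det(H) > 0 and tr(H) < 0, so H is negative definite everywhere: concave.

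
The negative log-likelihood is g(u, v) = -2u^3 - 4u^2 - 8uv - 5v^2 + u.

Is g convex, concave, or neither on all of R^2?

The term -2u^3 is cubic, so the Hessian is not constant.
∂²g/∂u² = -12u - 8, which takes both signs as u varies (negative for sufficiently large u). A diagonal entry of the Hessian changing sign means the Hessian is neither positive- nor negative-semidefinite on all of R^2.

neither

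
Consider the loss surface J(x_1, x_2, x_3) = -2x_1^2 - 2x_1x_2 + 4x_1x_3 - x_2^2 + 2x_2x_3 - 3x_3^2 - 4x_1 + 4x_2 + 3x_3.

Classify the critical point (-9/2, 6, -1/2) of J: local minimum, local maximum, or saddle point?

The Hessian is constant: H = [[-4, -2, 4], [-2, -2, 2], [4, 2, -6]].
Leading principal minors: Δ₁ = -4, Δ₂ = 4, Δ₃ = -8.
The minors alternate sign starting negative (−, +, −), so H is negative definite: a local maximum.

local maximum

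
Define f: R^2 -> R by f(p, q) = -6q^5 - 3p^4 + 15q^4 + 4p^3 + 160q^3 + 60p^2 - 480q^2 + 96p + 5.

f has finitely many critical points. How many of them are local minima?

2

f separates as a function of p plus a function of q, so ∇f=0 decouples.
∂f/∂p = -12(p - 4)(p + 1)(p + 2) = 0 at p ∈ {-2, -1, 4}; ∂f/∂q = -30q(q - 4)(q - 2)(q + 4) = 0 at q ∈ {-4, 0, 2, 4}.
The Hessian is diagonal: diag(f_pp, f_qq). Second derivatives: f_pp(-2)=-72, f_pp(-1)=60, f_pp(4)=-360; f_qq(-4)=5760, f_qq(0)=-960, f_qq(2)=720, f_qq(4)=-1920.
Local minima occur where both diagonal entries positive: (-1, -4), (-1, 2). Count: 2.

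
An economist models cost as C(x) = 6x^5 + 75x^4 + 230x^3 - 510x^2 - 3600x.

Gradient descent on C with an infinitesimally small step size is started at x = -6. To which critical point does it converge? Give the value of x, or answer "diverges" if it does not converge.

diverges

C'(x) = 30(x - 2)(x + 3)(x + 4)(x + 5), so C'(-6) = 1440.
Gradient descent moves in the -C' direction, i.e. x is decreasing.
There is no critical point below x=-6, and C' keeps the same sign, so the iterate runs off to −∞.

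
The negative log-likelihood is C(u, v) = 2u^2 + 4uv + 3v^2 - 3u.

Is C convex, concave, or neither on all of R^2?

C is quadratic, so its Hessian is the constant matrix H = [[4, 4], [4, 6]].
det(H) = 8, tr(H) = 10.
det(H) > 0 and tr(H) > 0, so H is positive definite everywhere: convex.

convex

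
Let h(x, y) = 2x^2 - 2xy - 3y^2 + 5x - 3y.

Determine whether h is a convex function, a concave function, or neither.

h is quadratic, so its Hessian is the constant matrix H = [[4, -2], [-2, -6]].
det(H) = -28, tr(H) = -2.
det(H) < 0, so H is indefinite: neither convex nor concave.

neither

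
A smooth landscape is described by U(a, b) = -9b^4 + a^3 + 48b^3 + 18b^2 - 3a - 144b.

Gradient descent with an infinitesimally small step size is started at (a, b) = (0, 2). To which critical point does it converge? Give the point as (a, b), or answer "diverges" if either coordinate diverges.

(1, 1)

U is separable, so gradient descent decouples: a follows -∂U/∂a, b follows -∂U/∂b.
∂U/∂a = 3(a - 1)(a + 1); at a=0 this is -3, so a increases.
∂U/∂b = -36(b - 4)(b - 1)(b + 1); at b=2 this is 216, so b decreases.
a converges to its nearest critical value 1 (a local min of the a-part); b converges to 1. The iterate converges to (1, 1).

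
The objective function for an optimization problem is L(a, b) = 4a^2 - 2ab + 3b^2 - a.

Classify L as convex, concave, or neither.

L is quadratic, so its Hessian is the constant matrix H = [[8, -2], [-2, 6]].
det(H) = 44, tr(H) = 14.
det(H) > 0 and tr(H) > 0, so H is positive definite everywhere: convex.

convex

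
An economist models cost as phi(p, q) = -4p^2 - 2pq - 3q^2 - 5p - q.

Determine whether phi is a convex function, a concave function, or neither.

concave

phi is quadratic, so its Hessian is the constant matrix H = [[-8, -2], [-2, -6]].
det(H) = 44, tr(H) = -14.
det(H) > 0 and tr(H) < 0, so H is negative definite everywhere: concave.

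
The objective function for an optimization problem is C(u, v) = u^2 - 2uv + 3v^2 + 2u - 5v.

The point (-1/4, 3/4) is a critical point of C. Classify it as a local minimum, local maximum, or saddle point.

The Hessian of C is constant: H = [[2, -2], [-2, 6]].
det(H) = 2·6 − (-2)² = 8.
det(H) > 0 and tr(H) = 8 > 0, so H is positive definite and the point is a local minimum.

local minimum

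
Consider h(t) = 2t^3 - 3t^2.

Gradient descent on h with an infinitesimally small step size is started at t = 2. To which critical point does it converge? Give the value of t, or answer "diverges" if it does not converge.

h'(t) = 6t(t - 1), so h'(2) = 12.
Gradient descent moves in the -h' direction, i.e. t is decreasing.
The nearest critical point in that direction is t = 1, where h'' = 6 > 0 (a local minimum). The iterate converges there.

1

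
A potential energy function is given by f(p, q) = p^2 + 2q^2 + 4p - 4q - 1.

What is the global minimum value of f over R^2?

f(p,q) separates as A(p) + B(q) − 1, so its minimum is min A + min B − 1.
A'(p) = 2p + 4 vanishes at p ∈ {-2}; B'(q) = 4q - 4 vanishes at q ∈ {1}.
Local minima of A (where A''>0): A(-2)=-4. Local minima of B: B(1)=-2.
So the global minimum of f is A(-2) + B(1) − 1 = -4 − 2 − 1 = -7, attained at (-2, 1).

-7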